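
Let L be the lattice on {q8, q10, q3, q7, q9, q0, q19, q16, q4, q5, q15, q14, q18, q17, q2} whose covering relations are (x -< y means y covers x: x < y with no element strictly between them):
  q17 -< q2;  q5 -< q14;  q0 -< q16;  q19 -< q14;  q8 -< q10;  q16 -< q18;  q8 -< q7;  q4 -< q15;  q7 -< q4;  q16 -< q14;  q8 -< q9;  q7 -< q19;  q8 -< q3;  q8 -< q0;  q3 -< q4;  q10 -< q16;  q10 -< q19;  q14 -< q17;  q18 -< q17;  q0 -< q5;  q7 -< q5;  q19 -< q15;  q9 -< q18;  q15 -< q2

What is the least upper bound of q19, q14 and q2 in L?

Common upper bounds of {q19, q14, q2}: q2.
The least among these is q2.

q2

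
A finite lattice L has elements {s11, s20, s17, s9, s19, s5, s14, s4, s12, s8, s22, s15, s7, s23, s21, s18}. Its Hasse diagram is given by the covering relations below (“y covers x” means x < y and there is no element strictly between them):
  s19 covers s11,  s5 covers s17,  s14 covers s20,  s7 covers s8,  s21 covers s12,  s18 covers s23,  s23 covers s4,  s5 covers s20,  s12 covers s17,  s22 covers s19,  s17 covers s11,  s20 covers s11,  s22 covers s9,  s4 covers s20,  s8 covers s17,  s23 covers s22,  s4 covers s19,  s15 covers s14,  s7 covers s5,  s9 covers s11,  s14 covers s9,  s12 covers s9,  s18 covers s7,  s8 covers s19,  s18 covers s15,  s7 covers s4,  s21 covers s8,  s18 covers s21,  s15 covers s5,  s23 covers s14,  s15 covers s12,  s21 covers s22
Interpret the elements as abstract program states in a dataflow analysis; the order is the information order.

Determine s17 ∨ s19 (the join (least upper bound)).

Common upper bounds of {s17, s19}: s18, s21, s7, s8.
The least among these is s8.

s8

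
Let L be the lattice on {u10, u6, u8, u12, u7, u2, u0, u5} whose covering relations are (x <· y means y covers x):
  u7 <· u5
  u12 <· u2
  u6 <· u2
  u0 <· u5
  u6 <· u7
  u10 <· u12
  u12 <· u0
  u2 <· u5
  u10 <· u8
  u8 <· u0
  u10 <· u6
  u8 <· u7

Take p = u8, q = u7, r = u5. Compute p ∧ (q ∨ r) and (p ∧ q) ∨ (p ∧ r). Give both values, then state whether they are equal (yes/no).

q ∨ r = u5, so p ∧ (q ∨ r) = u8 ∧ u5 = u8.
p ∧ q = u8 and p ∧ r = u8, so (p ∧ q) ∨ (p ∧ r) = u8 ∨ u8 = u8.
Equal: yes.

u8; u8; yes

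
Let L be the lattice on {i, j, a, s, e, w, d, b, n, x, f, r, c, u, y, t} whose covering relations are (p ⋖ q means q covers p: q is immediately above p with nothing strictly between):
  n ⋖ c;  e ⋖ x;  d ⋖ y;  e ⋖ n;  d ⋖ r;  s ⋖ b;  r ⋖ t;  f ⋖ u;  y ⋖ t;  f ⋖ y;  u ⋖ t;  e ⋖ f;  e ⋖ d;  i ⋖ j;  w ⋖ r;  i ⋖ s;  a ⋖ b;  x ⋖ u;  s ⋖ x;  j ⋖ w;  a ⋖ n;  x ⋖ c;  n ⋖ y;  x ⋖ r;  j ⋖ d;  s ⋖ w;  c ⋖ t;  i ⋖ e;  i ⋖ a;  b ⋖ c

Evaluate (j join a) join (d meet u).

y

j ∨ a = y
d ∧ u = e
y ∨ e = y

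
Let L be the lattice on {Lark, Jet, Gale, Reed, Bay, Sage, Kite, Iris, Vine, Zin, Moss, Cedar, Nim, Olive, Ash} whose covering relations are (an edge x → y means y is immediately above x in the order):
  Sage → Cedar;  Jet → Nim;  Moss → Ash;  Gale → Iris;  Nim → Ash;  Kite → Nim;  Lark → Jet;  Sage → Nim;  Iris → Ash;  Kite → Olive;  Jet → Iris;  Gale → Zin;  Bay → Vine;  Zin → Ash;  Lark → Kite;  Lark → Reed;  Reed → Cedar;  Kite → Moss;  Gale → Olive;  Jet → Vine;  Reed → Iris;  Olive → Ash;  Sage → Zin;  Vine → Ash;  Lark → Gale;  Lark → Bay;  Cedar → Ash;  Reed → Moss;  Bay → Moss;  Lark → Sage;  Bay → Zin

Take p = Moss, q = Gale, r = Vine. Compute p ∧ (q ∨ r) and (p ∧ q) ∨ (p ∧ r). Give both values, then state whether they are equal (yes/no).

Moss; Bay; no

q ∨ r = Ash, so p ∧ (q ∨ r) = Moss ∧ Ash = Moss.
p ∧ q = Lark and p ∧ r = Bay, so (p ∧ q) ∨ (p ∧ r) = Lark ∨ Bay = Bay.
Equal: no.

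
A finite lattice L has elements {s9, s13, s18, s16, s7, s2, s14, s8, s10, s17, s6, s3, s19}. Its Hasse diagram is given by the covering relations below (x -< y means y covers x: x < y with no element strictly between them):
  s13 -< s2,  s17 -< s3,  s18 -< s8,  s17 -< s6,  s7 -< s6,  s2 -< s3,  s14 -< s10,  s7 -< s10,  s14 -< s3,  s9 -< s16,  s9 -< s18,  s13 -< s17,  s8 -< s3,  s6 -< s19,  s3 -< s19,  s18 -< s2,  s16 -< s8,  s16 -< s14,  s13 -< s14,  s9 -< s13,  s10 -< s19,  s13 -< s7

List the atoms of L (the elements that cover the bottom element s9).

s13, s16, s18

The atoms are exactly the elements that cover s9: s13, s16, s18.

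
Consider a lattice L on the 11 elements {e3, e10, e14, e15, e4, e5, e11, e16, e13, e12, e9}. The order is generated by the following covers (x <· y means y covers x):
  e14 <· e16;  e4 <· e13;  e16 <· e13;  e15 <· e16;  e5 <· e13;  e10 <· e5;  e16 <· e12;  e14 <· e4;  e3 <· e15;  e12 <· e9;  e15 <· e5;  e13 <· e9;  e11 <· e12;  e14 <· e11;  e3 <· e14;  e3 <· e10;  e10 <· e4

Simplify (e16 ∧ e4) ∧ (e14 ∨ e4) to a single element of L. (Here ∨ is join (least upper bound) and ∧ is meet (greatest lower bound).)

e16 ∧ e4 = e14
e14 ∨ e4 = e4
e14 ∧ e4 = e14

e14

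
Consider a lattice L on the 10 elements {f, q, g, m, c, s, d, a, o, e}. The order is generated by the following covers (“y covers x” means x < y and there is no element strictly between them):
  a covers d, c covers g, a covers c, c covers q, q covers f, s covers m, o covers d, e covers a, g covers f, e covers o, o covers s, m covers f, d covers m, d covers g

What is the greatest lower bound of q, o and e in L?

Common lower bounds of {q, o, e}: f.
The greatest among these is f.

f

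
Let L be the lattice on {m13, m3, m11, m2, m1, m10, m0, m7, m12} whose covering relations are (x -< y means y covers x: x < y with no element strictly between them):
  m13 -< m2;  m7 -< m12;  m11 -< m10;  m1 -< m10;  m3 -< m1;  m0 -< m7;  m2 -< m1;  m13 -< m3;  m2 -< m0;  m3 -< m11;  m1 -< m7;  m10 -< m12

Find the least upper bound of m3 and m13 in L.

m3

Common upper bounds of {m3, m13}: m1, m10, m11, m12, m3, m7.
The least among these is m3.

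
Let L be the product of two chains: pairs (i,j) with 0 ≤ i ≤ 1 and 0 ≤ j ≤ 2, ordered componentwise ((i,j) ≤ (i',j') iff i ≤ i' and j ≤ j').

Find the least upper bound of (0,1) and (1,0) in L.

Common upper bounds of {(0,1), (1,0)}: (1,1), (1,2).
The least among these is (1,1).

(1,1)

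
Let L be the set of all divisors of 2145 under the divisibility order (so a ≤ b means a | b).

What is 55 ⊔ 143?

In the divisibility order, the join is the least common multiple: lcm(55, 143) = 715.

715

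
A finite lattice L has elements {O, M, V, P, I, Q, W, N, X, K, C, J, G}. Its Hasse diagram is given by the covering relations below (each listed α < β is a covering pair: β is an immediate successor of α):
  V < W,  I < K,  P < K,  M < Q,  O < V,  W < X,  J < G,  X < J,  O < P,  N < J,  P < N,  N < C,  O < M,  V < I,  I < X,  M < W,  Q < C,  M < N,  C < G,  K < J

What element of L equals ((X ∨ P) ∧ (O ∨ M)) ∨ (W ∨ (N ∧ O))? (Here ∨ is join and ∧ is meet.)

X ∨ P = J
O ∨ M = M
J ∧ M = M
N ∧ O = O
W ∨ O = W
M ∨ W = W

W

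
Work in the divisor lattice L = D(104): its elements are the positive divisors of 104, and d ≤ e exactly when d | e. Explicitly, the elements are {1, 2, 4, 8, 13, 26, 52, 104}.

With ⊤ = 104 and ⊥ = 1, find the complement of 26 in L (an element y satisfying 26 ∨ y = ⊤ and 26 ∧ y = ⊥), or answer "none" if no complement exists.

For every candidate y, either 26 ∨ y ≠ 104 or 26 ∧ y ≠ 1; no complement exists.

none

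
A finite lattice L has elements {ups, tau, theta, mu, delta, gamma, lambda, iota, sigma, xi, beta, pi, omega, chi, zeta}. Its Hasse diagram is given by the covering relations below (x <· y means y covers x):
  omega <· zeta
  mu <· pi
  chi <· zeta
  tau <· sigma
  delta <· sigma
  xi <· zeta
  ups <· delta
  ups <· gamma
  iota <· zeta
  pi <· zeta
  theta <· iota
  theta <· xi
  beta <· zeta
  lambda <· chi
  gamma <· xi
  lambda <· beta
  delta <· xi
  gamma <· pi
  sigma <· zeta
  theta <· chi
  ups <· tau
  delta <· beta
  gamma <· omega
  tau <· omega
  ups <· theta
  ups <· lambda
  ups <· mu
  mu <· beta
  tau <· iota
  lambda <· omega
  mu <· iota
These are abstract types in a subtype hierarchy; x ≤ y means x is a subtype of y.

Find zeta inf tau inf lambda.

Common lower bounds of {zeta, tau, lambda}: ups.
The greatest among these is ups.

ups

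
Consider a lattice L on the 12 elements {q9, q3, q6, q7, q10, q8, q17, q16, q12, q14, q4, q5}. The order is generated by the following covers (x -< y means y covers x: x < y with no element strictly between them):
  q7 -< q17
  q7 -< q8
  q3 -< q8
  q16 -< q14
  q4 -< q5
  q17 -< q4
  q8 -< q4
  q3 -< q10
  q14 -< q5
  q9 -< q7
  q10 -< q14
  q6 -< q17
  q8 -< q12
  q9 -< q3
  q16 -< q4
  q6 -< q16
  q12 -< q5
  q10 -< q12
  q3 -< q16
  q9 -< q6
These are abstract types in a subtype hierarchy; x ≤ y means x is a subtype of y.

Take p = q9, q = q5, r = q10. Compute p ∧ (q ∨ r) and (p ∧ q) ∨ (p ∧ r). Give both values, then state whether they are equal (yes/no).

q ∨ r = q5, so p ∧ (q ∨ r) = q9 ∧ q5 = q9.
p ∧ q = q9 and p ∧ r = q9, so (p ∧ q) ∨ (p ∧ r) = q9 ∨ q9 = q9.
Equal: yes.

q9; q9; yes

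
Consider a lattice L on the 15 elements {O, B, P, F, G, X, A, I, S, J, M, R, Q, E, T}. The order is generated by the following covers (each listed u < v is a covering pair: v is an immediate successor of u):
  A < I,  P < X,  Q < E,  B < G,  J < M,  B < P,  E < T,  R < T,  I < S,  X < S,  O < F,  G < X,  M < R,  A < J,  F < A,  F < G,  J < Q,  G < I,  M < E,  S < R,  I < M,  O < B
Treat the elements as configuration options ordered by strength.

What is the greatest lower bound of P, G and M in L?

B

Common lower bounds of {P, G, M}: B, O.
The greatest among these is B.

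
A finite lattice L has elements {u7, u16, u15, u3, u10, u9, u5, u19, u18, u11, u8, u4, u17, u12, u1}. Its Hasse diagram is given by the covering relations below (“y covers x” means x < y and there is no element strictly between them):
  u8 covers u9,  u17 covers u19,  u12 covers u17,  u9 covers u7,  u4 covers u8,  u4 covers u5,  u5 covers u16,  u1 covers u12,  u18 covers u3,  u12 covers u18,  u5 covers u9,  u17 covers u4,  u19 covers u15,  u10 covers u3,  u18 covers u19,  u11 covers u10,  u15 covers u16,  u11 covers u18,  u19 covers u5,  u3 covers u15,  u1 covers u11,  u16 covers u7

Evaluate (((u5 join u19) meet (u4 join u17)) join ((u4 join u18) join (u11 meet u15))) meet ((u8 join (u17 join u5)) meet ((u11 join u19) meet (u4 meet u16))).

u16

u5 ∨ u19 = u19
u4 ∨ u17 = u17
u19 ∧ u17 = u19
u4 ∨ u18 = u12
u11 ∧ u15 = u15
u12 ∨ u15 = u12
u19 ∨ u12 = u12
u17 ∨ u5 = u17
u8 ∨ u17 = u17
u11 ∨ u19 = u11
u4 ∧ u16 = u16
u11 ∧ u16 = u16
u17 ∧ u16 = u16
u12 ∧ u16 = u16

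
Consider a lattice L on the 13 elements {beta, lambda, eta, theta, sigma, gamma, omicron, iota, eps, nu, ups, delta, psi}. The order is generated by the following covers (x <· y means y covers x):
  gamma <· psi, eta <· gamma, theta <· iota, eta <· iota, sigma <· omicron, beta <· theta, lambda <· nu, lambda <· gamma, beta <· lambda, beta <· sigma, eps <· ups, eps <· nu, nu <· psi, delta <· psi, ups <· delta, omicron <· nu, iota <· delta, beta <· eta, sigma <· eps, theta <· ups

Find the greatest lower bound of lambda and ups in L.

Common lower bounds of {lambda, ups}: beta.
The greatest among these is beta.

beta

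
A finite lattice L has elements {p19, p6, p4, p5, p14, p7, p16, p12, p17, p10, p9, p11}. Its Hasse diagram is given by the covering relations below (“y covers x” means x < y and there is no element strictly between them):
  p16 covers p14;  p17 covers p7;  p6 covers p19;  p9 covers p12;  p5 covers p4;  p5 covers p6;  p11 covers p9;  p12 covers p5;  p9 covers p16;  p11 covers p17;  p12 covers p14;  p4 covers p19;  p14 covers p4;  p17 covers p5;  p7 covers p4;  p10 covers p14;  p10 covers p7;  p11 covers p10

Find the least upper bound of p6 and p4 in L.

p5

Common upper bounds of {p6, p4}: p11, p12, p17, p5, p9.
The least among these is p5.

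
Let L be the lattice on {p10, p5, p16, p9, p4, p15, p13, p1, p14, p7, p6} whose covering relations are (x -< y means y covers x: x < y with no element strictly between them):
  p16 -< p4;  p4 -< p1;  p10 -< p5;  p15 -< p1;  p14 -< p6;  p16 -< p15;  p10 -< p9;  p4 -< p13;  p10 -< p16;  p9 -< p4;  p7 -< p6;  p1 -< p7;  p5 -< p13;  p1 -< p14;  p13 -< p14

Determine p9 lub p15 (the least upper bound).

Common upper bounds of {p9, p15}: p1, p14, p6, p7.
The least among these is p1.

p1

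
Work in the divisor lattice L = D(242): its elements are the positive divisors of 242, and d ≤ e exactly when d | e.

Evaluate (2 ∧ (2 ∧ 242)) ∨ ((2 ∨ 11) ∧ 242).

2 ∧ 242 = 2
2 ∧ 2 = 2
2 ∨ 11 = 22
22 ∧ 242 = 22
2 ∨ 22 = 22

22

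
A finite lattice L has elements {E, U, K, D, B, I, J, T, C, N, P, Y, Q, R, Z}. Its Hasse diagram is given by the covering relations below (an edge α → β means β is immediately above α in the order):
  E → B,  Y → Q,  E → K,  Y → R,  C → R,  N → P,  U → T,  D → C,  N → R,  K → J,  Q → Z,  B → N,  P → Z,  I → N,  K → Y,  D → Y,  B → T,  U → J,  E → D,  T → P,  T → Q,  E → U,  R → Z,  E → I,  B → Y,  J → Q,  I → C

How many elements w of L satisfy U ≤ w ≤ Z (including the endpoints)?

6

The interval [U, Z] = {J, P, Q, T, U, Z}, which has 6 elements.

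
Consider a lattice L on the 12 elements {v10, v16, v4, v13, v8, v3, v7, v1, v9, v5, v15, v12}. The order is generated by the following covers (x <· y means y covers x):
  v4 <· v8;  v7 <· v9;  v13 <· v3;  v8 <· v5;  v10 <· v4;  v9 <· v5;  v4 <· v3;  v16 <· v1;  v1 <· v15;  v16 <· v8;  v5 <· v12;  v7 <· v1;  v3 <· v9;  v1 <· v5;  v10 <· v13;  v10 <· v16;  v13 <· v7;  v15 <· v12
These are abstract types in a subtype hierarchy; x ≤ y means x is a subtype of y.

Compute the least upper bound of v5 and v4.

v5

Common upper bounds of {v5, v4}: v12, v5.
The least among these is v5.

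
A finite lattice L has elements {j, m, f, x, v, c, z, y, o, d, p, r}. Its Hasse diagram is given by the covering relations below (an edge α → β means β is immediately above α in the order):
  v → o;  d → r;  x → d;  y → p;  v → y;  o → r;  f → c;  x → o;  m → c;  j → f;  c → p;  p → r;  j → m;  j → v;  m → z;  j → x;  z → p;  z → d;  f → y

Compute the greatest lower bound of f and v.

Common lower bounds of {f, v}: j.
The greatest among these is j.

j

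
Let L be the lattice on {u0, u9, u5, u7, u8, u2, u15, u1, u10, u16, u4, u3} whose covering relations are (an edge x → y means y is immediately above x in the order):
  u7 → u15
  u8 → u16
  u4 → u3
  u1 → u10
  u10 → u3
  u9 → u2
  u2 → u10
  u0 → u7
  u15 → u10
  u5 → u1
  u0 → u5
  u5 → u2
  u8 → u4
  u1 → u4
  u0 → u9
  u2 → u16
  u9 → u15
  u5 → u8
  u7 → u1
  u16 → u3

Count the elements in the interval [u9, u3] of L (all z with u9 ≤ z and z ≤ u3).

The interval [u9, u3] = {u10, u15, u16, u2, u3, u9}, which has 6 elements.

6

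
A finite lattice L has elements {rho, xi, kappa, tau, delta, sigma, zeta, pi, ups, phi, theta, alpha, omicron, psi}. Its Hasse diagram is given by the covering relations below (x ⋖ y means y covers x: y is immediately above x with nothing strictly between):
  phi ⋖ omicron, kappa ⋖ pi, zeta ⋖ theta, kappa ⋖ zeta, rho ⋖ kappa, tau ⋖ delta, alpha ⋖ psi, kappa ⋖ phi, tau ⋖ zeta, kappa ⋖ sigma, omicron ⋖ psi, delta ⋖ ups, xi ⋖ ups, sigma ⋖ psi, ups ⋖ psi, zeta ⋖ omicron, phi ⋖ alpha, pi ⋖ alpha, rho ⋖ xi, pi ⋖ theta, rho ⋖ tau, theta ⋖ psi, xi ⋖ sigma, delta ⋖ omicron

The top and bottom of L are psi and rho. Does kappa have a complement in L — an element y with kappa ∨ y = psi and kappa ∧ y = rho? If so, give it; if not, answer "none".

ups

Need y with kappa ∨ y = psi and kappa ∧ y = rho.
Checking each element gives: ups.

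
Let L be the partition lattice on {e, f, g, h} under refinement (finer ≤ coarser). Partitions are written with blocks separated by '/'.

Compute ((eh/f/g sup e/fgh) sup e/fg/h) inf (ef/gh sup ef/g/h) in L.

ef/gh

eh/f/g ∨ e/fgh = efgh
efgh ∨ e/fg/h = efgh
ef/gh ∨ ef/g/h = ef/gh
efgh ∧ ef/gh = ef/gh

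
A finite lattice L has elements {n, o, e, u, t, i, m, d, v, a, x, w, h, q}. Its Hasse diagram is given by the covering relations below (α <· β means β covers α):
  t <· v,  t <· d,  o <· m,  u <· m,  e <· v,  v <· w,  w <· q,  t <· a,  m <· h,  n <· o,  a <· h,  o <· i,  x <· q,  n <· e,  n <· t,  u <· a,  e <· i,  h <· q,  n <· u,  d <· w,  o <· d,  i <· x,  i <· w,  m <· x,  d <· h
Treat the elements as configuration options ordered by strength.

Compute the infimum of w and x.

i

Common lower bounds of {w, x}: e, i, n, o.
The greatest among these is i.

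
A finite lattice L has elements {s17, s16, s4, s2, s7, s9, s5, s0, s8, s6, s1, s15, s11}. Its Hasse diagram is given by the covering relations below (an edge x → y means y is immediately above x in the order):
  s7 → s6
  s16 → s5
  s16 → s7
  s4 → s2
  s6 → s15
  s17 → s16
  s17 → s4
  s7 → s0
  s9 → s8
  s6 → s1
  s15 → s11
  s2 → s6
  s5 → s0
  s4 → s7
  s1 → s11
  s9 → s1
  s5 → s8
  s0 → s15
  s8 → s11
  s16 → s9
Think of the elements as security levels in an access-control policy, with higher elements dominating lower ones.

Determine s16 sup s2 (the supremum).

s6

Common upper bounds of {s16, s2}: s1, s11, s15, s6.
The least among these is s6.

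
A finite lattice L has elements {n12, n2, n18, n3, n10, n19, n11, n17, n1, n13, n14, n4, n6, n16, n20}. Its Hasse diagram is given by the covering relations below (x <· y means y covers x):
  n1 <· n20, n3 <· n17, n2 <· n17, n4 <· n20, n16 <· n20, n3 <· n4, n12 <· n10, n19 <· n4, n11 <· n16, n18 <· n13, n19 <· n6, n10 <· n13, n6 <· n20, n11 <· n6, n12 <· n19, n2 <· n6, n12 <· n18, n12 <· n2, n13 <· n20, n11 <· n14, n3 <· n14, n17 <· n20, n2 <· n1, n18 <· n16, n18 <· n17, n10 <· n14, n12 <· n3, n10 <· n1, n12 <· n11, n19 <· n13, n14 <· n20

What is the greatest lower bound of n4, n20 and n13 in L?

n19

Common lower bounds of {n4, n20, n13}: n12, n19.
The greatest among these is n19.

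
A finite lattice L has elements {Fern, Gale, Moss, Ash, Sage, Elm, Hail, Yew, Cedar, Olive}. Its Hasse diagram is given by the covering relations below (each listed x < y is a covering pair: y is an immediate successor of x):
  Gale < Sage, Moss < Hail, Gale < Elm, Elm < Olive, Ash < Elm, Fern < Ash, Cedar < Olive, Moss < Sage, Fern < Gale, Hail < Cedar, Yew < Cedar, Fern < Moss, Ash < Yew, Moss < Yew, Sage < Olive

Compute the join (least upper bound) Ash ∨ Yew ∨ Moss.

Yew

Common upper bounds of {Ash, Yew, Moss}: Cedar, Olive, Yew.
The least among these is Yew.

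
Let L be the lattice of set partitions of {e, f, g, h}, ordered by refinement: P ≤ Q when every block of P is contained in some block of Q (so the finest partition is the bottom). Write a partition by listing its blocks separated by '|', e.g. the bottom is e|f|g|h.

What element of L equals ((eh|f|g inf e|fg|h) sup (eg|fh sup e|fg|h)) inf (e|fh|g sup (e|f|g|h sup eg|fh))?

eh|f|g ∧ e|fg|h = e|f|g|h
eg|fh ∨ e|fg|h = efgh
e|f|g|h ∨ efgh = efgh
e|f|g|h ∨ eg|fh = eg|fh
e|fh|g ∨ eg|fh = eg|fh
efgh ∧ eg|fh = eg|fh

eg|fh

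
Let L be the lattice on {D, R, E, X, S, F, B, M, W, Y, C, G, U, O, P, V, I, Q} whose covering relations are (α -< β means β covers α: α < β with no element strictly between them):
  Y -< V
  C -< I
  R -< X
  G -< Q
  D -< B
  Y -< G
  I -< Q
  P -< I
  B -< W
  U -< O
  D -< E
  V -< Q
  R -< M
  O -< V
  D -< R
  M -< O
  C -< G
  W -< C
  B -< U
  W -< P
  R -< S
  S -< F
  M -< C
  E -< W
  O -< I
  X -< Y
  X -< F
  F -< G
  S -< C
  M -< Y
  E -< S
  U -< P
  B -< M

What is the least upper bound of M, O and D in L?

Common upper bounds of {M, O, D}: I, O, Q, V.
The least among these is O.

O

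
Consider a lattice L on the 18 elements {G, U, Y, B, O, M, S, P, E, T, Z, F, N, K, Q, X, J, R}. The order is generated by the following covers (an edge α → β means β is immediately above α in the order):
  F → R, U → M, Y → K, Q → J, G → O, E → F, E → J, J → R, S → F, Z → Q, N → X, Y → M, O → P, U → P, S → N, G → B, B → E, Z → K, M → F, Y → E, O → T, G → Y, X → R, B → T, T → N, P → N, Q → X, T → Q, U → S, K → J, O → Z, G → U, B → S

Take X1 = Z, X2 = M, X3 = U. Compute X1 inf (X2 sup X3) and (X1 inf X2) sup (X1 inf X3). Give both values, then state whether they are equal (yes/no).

G; G; yes

X2 sup X3 = M, so X1 inf (X2 sup X3) = Z inf M = G.
X1 inf X2 = G and X1 inf X3 = G, so (X1 inf X2) sup (X1 inf X3) = G sup G = G.
Equal: yes.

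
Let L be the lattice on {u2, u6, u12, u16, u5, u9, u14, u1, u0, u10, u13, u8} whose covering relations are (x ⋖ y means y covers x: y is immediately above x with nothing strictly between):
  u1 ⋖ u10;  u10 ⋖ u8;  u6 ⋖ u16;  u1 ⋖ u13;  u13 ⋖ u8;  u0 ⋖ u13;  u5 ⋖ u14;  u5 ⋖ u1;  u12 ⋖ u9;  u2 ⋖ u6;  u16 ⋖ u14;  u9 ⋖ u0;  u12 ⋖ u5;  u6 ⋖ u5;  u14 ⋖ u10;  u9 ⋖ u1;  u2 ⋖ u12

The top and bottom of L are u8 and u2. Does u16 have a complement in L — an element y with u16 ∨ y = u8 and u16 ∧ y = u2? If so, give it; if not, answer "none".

u0

Need y with u16 ∨ y = u8 and u16 ∧ y = u2.
Checking each element gives: u0.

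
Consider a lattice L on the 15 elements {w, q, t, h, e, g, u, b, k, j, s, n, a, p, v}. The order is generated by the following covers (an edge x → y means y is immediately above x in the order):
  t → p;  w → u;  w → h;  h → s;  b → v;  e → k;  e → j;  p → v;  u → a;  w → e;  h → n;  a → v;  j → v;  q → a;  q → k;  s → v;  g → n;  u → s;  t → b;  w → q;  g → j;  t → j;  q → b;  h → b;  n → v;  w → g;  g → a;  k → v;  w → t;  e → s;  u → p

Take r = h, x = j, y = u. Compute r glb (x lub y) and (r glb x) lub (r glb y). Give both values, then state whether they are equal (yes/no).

x lub y = v, so r glb (x lub y) = h glb v = h.
r glb x = w and r glb y = w, so (r glb x) lub (r glb y) = w lub w = w.
Equal: no.

h; w; no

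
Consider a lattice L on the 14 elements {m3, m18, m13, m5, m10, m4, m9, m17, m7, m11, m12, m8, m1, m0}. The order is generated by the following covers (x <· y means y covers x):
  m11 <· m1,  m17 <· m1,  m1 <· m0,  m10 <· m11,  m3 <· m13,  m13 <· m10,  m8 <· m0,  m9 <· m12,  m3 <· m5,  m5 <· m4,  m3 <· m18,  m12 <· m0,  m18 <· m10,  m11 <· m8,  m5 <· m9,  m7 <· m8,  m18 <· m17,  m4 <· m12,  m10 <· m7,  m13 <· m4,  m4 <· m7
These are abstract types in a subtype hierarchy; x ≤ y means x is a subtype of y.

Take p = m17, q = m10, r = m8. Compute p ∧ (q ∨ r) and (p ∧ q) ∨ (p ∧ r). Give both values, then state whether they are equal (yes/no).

m18; m18; yes

q ∨ r = m8, so p ∧ (q ∨ r) = m17 ∧ m8 = m18.
p ∧ q = m18 and p ∧ r = m18, so (p ∧ q) ∨ (p ∧ r) = m18 ∨ m18 = m18.
Equal: yes.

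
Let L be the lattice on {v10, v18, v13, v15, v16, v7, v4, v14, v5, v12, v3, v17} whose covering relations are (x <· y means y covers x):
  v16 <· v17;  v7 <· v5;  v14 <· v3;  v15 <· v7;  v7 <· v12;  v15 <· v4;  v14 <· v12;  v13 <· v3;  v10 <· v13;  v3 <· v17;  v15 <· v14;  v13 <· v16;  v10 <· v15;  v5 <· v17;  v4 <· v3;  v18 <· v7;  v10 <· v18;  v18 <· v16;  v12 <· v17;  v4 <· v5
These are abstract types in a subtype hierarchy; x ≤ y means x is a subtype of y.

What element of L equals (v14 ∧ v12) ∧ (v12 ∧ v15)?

v15

v14 ∧ v12 = v14
v12 ∧ v15 = v15
v14 ∧ v15 = v15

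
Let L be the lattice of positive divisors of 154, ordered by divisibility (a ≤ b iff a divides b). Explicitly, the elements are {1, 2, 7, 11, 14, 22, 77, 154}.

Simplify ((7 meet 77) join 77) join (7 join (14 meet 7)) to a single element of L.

7 ∧ 77 = 7
7 ∨ 77 = 77
14 ∧ 7 = 7
7 ∨ 7 = 7
77 ∨ 7 = 77

77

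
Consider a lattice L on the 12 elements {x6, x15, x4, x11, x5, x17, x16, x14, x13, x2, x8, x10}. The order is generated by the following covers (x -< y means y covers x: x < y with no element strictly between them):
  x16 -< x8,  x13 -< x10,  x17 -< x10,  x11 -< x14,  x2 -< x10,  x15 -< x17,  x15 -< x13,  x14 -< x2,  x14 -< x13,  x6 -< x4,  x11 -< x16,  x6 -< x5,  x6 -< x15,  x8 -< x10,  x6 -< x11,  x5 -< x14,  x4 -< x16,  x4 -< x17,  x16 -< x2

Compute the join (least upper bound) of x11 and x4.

Common upper bounds of {x11, x4}: x10, x16, x2, x8.
The least among these is x16.

x16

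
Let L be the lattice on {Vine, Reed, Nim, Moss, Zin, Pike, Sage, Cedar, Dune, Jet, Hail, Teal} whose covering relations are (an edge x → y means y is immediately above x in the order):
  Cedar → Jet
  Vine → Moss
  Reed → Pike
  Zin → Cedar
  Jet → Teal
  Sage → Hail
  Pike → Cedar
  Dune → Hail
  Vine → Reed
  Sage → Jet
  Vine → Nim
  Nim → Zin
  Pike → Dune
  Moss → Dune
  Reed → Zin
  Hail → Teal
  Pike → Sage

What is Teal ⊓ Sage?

Sage

Common lower bounds of {Teal, Sage}: Pike, Reed, Sage, Vine.
The greatest among these is Sage.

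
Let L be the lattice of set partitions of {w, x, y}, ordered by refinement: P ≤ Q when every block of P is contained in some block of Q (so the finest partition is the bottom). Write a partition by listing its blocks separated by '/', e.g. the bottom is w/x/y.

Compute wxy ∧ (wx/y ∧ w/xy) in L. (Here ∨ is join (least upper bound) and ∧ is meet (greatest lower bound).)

w/x/y

wx/y ∧ w/xy = w/x/y
wxy ∧ w/x/y = w/x/y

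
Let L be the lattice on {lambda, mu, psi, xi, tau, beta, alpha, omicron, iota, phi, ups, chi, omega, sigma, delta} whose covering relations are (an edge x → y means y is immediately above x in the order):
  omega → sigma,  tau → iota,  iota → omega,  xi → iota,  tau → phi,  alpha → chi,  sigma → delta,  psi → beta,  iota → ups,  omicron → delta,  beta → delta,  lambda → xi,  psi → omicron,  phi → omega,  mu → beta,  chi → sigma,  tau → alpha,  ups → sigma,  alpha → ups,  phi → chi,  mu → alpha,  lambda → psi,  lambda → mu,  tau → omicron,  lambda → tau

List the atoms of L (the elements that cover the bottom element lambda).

The atoms are exactly the elements that cover lambda: mu, psi, tau, xi.

mu, psi, tau, xi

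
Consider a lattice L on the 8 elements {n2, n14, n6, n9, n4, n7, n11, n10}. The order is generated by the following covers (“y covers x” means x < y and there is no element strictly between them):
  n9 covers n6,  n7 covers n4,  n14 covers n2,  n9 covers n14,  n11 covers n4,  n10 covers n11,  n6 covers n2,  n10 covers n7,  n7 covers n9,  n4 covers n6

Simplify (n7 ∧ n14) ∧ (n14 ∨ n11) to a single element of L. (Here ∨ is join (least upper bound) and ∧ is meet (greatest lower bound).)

n7 ∧ n14 = n14
n14 ∨ n11 = n10
n14 ∧ n10 = n14

n14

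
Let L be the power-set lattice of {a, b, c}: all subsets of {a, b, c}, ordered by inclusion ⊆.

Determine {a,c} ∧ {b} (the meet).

Under ⊆, meet is intersection: {a,c} ∩ {b} = {}.

{}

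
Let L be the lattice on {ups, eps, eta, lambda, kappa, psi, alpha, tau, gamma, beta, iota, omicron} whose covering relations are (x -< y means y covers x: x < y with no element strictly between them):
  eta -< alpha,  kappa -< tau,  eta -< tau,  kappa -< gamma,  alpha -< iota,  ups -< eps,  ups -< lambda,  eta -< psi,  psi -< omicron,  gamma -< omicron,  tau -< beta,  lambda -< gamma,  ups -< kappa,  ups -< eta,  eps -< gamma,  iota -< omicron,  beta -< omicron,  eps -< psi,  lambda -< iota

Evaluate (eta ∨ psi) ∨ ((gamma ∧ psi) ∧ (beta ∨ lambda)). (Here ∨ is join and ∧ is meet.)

eta ∨ psi = psi
gamma ∧ psi = eps
beta ∨ lambda = omicron
eps ∧ omicron = eps
psi ∨ eps = psi

psi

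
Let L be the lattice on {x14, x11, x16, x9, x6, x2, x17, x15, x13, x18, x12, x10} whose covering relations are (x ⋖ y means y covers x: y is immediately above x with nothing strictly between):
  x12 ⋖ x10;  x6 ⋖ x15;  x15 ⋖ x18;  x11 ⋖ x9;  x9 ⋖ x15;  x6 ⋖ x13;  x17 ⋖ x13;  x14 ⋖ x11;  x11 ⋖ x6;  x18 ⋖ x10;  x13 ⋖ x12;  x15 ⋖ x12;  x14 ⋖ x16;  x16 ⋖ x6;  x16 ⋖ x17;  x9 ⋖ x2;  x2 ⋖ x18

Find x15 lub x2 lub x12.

Common upper bounds of {x15, x2, x12}: x10.
The least among these is x10.

x10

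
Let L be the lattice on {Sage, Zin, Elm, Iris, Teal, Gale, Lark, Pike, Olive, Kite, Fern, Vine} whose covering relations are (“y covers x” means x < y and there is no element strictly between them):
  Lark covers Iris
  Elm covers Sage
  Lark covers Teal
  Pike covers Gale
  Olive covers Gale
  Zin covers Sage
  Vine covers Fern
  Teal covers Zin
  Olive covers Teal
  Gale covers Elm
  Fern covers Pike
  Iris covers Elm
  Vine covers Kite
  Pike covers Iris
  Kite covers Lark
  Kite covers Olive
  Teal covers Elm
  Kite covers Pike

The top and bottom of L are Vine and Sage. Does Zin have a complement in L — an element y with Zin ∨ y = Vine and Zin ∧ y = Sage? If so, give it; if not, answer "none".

Need y with Zin ∨ y = Vine and Zin ∧ y = Sage.
Checking each element gives: Fern.

Fern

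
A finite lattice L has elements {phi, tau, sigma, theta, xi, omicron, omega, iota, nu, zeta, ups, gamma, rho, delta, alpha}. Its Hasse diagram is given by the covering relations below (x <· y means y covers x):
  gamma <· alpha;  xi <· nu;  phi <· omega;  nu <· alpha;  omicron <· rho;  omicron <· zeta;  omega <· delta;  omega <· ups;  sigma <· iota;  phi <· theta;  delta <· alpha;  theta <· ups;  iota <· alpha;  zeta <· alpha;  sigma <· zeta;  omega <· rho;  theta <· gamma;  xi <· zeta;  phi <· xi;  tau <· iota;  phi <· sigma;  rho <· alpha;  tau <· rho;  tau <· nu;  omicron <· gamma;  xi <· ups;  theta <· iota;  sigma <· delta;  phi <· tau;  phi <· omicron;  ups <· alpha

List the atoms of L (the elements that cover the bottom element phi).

The atoms are exactly the elements that cover phi: omega, omicron, sigma, tau, theta, xi.

omega, omicron, sigma, tau, theta, xi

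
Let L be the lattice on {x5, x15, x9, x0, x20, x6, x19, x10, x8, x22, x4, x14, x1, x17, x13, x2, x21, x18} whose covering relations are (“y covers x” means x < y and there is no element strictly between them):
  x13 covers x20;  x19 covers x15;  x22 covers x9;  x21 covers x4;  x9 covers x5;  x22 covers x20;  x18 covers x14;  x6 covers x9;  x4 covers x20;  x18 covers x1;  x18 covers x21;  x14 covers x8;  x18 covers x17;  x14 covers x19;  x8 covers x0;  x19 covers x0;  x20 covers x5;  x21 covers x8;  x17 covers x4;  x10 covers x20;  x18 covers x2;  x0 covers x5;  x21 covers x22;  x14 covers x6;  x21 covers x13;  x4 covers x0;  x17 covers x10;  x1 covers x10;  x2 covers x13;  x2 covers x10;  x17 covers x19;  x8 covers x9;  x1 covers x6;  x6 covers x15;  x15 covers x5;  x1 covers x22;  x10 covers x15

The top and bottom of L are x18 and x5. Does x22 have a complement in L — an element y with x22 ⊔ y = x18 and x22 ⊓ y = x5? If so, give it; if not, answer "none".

x19

Need y with x22 ∨ y = x18 and x22 ∧ y = x5.
Checking each element gives: x19.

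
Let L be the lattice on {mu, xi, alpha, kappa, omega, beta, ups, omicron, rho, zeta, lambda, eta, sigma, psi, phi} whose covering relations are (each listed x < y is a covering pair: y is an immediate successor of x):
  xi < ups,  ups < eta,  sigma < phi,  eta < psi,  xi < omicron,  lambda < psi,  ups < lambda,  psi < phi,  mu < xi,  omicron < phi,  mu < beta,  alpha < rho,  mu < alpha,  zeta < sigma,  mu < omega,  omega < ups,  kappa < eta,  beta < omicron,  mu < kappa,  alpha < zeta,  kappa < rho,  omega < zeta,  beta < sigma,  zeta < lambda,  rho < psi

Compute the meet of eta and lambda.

Common lower bounds of {eta, lambda}: mu, omega, ups, xi.
The greatest among these is ups.

ups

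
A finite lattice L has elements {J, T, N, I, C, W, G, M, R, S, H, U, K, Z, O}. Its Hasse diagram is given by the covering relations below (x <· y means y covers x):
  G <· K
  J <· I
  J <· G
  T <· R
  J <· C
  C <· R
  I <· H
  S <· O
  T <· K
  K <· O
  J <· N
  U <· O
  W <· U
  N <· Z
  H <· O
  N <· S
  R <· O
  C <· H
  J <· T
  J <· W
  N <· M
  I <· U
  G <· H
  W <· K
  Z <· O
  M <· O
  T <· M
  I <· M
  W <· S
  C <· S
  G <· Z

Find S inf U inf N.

Common lower bounds of {S, U, N}: J.
The greatest among these is J.

J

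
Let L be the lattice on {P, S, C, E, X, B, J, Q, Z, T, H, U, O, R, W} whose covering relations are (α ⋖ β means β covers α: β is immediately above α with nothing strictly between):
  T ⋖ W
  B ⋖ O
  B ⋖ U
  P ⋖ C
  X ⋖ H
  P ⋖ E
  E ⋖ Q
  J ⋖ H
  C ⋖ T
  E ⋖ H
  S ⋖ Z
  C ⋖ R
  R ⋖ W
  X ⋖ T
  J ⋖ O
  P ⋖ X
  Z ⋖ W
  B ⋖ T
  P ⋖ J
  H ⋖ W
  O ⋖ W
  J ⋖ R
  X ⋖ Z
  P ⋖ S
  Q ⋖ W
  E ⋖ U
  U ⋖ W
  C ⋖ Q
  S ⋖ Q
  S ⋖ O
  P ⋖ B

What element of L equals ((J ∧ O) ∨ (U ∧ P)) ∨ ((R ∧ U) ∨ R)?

J ∧ O = J
U ∧ P = P
J ∨ P = J
R ∧ U = P
P ∨ R = R
J ∨ R = R

R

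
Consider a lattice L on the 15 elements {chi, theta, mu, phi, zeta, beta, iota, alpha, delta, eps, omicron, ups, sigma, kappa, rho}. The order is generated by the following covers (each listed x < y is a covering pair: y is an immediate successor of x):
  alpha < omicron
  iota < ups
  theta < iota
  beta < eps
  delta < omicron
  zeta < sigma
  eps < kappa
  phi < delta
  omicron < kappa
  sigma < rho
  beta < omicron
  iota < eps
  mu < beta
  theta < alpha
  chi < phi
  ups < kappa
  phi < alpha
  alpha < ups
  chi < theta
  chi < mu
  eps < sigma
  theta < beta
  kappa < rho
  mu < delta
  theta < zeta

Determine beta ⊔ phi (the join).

omicron

Common upper bounds of {beta, phi}: kappa, omicron, rho.
The least among these is omicron.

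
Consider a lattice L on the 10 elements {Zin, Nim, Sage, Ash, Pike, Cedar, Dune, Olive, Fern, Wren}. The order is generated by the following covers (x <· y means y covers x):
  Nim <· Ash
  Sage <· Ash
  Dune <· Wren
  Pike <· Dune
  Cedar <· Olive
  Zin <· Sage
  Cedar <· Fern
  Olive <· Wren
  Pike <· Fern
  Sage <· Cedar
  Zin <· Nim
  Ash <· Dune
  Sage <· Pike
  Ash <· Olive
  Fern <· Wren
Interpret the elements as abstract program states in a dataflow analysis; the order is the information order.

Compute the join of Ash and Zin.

Common upper bounds of {Ash, Zin}: Ash, Dune, Olive, Wren.
The least among these is Ash.

Ash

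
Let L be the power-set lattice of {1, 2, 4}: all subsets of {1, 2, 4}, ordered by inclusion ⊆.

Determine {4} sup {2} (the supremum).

{2,4}

Under ⊆, join is union: {4} ∪ {2} = {2,4}.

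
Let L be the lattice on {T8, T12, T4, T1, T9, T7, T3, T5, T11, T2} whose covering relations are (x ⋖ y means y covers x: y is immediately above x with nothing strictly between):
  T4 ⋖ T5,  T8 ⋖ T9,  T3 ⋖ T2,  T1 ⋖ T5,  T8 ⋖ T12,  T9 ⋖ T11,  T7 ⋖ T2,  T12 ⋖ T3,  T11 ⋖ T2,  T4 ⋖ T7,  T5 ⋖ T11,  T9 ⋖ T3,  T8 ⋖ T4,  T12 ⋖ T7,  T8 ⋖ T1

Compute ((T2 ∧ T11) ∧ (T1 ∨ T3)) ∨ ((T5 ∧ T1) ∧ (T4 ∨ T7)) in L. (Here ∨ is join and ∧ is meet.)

T11

T2 ∧ T11 = T11
T1 ∨ T3 = T2
T11 ∧ T2 = T11
T5 ∧ T1 = T1
T4 ∨ T7 = T7
T1 ∧ T7 = T8
T11 ∨ T8 = T11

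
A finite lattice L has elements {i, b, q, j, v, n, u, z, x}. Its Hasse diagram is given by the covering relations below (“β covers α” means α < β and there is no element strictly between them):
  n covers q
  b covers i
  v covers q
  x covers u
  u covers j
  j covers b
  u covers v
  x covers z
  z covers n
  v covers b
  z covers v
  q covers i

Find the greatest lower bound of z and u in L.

Common lower bounds of {z, u}: b, i, q, v.
The greatest among these is v.

v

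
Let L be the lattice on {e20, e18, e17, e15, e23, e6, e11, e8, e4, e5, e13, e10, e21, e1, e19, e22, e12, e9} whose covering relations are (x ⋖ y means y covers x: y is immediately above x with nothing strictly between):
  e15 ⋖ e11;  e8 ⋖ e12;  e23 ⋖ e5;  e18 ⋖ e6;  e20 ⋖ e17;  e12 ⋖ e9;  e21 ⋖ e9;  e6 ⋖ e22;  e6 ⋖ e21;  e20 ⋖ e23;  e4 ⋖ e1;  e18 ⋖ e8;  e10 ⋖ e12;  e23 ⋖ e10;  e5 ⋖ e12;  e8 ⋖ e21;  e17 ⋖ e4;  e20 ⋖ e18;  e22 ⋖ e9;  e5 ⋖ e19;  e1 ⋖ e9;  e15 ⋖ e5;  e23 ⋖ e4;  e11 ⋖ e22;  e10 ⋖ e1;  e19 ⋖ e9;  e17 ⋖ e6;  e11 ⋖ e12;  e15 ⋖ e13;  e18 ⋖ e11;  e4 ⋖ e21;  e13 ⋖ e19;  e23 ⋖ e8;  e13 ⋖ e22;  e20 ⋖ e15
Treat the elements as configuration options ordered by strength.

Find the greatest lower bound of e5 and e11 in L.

Common lower bounds of {e5, e11}: e15, e20.
The greatest among these is e15.

e15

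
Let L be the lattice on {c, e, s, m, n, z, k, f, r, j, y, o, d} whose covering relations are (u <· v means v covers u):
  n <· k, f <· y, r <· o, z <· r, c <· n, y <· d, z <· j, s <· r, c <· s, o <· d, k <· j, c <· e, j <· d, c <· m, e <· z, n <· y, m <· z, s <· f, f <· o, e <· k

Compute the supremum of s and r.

Common upper bounds of {s, r}: d, o, r.
The least among these is r.

r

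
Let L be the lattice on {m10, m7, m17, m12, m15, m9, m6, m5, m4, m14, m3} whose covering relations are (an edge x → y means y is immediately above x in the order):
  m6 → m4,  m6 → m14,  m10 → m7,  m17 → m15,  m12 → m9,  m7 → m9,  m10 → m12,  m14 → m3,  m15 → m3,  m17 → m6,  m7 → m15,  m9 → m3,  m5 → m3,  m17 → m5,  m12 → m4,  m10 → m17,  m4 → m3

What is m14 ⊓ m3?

Common lower bounds of {m14, m3}: m10, m14, m17, m6.
The greatest among these is m14.

m14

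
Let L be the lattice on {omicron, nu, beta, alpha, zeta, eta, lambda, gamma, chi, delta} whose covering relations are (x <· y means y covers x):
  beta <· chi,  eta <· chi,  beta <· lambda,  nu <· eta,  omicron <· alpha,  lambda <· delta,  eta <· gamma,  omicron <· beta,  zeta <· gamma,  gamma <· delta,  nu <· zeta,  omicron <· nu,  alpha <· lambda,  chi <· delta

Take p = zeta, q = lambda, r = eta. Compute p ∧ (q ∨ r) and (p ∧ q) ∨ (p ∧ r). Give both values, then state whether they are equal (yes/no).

zeta; nu; no

q ∨ r = delta, so p ∧ (q ∨ r) = zeta ∧ delta = zeta.
p ∧ q = omicron and p ∧ r = nu, so (p ∧ q) ∨ (p ∧ r) = omicron ∨ nu = nu.
Equal: no.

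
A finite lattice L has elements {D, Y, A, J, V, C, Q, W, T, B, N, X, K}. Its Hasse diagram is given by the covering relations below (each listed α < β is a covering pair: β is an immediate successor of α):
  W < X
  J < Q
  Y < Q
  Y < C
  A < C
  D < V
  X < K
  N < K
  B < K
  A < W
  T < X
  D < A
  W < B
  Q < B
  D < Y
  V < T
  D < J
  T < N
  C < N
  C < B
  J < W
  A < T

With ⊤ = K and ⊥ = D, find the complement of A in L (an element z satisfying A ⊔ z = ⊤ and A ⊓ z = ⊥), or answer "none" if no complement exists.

For every candidate z, either A ∨ z ≠ K or A ∧ z ≠ D; no complement exists.

none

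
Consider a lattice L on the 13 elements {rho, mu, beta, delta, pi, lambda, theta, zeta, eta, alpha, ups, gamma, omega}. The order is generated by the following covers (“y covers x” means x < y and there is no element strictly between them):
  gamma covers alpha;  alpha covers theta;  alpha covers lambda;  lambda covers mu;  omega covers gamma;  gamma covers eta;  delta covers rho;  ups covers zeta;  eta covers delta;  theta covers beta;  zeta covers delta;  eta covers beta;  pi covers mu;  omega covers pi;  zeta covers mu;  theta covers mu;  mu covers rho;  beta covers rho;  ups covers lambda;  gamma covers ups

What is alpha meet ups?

Common lower bounds of {alpha, ups}: lambda, mu, rho.
The greatest among these is lambda.

lambda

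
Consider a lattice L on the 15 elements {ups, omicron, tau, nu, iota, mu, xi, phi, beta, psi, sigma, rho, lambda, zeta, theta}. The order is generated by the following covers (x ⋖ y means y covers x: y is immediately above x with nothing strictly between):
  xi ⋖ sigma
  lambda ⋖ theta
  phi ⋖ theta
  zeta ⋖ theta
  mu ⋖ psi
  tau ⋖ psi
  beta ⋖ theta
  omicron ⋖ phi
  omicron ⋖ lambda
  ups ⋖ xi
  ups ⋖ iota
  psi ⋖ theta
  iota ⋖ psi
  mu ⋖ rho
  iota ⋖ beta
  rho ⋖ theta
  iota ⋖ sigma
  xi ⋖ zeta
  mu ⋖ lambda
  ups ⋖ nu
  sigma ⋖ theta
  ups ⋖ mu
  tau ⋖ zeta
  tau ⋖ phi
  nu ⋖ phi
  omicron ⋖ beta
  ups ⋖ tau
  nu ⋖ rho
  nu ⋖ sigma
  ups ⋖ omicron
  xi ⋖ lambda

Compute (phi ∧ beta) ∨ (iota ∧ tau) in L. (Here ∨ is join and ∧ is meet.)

omicron

phi ∧ beta = omicron
iota ∧ tau = ups
omicron ∨ ups = omicron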